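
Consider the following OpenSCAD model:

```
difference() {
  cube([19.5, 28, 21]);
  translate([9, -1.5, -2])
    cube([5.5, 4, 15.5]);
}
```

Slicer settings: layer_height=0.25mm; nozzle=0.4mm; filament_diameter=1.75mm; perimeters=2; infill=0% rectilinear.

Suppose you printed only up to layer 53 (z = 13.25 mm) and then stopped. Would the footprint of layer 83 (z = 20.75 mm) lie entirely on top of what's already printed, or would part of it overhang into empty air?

Compare the two slices. At z = 13.25: the 19.5×28 cube contributes its full rectangle (area 546.00 mm²); the 5.5×4 cube at (9, -1.5) contributes its full rectangle (area 22.00 mm²); After the difference (first − rest): starting from the 19.5×28 cube (546.00 mm²), the 5.5×4 cube at (9, -1.5) partially overlaps it — only the 13.75 mm² overlap (of its 22.00 mm²) is removed, clipping the outline — area = 532.25 mm². At z = 20.75: the 19.5×28 cube contributes its full rectangle (area 546.00 mm²); the cube at (9, -1.5) is absent (z outside [-2, 13.5]); Taking the first minus the rest: none of the subtracted shapes is present at this height, so the 19.5×28 cube is unchanged — area = 546.00 mm². Checking containment: at z = 20.75 the cross-section extends beyond the z = 13.25 cross-section by about 13.75 mm².

part overhangs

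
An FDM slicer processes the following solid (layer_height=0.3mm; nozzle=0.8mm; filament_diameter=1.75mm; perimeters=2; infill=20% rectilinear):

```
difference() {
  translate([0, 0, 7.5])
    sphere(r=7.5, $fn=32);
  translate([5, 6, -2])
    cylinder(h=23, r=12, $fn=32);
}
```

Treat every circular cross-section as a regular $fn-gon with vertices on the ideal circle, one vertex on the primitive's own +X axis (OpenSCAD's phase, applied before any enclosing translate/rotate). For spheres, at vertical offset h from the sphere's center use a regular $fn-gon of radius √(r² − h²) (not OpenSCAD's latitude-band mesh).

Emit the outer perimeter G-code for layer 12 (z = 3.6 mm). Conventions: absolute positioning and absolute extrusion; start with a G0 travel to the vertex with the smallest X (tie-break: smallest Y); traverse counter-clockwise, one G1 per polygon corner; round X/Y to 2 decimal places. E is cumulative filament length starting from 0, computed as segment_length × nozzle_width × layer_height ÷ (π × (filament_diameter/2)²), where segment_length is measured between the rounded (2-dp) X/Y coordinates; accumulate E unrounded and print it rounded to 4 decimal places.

At z = 3.6 mm: the r=7.5 sphere slices to a regular 32-gon of circumradius 6.406 (√(r²−h²) with h=3.9 from center); the r=12 cylinder at (5, 6) contributes a regular 32-gon of circumradius 12; Taking the first minus the rest: starting from the r=7.5 sphere, the r=12 cylinder at (5, 6) partially overlaps it — only the 108.67 mm² overlap (of its 449.49 mm²) is removed, clipping the outline — 1 connected region. The outline is a single polygon with 20 vertices. Extrusion per mm of travel: 0.8 × 0.3 / (π × 0.875²) = 0.099780. Accumulating E over each segment gives final E = 2.6558.

G0 X-6.41 Y0.00 Z3.60
G1 X-6.28 Y-1.25 E0.1254
G1 X-5.92 Y-2.45 E0.2504
G1 X-5.33 Y-3.56 E0.3758
G1 X-4.53 Y-4.53 E0.5013
G1 X-3.56 Y-5.33 E0.6268
G1 X-2.45 Y-5.92 E0.7522
G1 X-1.25 Y-6.28 E0.8772
G1 X0.00 Y-6.41 E1.0026
G1 X1.25 Y-6.28 E1.1280
G1 X2.45 Y-5.92 E1.2530
G1 X2.72 Y-5.78 E1.2833
G1 X2.66 Y-5.77 E1.2894
G1 X0.41 Y-5.09 E1.5239
G1 X-1.67 Y-3.98 E1.7592
G1 X-3.49 Y-2.49 E1.9939
G1 X-4.98 Y-0.67 E2.2286
G1 X-6.09 Y1.41 E2.4638
G1 X-6.16 Y1.65 E2.4888
G1 X-6.28 Y1.25 E2.5304
G1 X-6.41 Y0.00 E2.6558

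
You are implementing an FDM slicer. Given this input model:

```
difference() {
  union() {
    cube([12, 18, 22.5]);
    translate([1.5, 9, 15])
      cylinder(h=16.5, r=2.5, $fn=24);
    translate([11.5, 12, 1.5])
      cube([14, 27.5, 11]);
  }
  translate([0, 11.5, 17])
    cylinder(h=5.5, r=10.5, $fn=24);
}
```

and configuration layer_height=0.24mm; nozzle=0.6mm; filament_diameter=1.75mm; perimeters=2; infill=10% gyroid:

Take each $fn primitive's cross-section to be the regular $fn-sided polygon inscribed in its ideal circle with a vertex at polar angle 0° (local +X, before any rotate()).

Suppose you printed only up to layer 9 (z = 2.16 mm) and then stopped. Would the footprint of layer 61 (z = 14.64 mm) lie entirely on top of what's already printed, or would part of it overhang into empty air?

entirely on top

Compare the two slices. At z = 2.16: the 12×18 cube contributes its full rectangle (area 216.00 mm²); the cylinder at (1.5, 9) does not reach this height (z outside [15, 31.5]); the cube at (11.5, 12) (footprint 14×27.5) is included at this height (area 385.00 mm²); Taking the union: the regions partially overlap — summed areas 601.00 mm² minus the doubly-counted overlap 3.00 mm² gives 598.00 mm² — area = 598.00 mm²; the cylinder at (0, 11.5) does not reach this height (z outside [17, 22.5]); Taking the first minus the rest: none of the subtracted shapes is present at this height, so that combined region is unchanged — area = 598.00 mm². At z = 14.64: the 12×18 cube contributes its full rectangle (area 216.00 mm²); the cylinder at (1.5, 9) is not intersected at this z (z outside [15, 31.5]); the cube at (11.5, 12) is not intersected at this z (z outside [1.5, 12.5]); Taking the union: only the 12×18 cube is present, so the union is just that shape — area = 216.00 mm²; the cylinder at (0, 11.5) is absent (z outside [17, 22.5]); After the difference (first − rest): none of the subtracted shapes is present at this height, so that combined region is unchanged — area = 216.00 mm². Checking containment: the cross-section at z = 14.64 is a subset of the cross-section at z = 2.16.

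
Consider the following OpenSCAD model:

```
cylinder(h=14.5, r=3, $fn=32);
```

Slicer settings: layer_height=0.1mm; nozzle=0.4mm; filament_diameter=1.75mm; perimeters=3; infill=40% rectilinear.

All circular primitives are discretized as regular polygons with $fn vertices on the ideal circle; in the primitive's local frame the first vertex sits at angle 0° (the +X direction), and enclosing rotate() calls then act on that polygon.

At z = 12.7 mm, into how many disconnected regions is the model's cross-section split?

1

At z = 12.7 mm: the r=3 cylinder gives a regular 32-gon of circumradius 3 (constant along its height). The result has 1 disconnected region.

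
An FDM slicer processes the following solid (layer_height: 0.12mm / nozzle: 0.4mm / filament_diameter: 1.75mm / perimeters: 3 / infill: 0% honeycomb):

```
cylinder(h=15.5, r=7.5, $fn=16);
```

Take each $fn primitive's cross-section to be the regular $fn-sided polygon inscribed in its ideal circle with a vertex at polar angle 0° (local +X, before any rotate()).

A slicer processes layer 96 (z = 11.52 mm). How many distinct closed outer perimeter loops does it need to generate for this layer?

1

At z = 11.52 mm: the r=7.5 cylinder contributes a regular 16-gon of circumradius 7.5. The result has 1 disconnected region.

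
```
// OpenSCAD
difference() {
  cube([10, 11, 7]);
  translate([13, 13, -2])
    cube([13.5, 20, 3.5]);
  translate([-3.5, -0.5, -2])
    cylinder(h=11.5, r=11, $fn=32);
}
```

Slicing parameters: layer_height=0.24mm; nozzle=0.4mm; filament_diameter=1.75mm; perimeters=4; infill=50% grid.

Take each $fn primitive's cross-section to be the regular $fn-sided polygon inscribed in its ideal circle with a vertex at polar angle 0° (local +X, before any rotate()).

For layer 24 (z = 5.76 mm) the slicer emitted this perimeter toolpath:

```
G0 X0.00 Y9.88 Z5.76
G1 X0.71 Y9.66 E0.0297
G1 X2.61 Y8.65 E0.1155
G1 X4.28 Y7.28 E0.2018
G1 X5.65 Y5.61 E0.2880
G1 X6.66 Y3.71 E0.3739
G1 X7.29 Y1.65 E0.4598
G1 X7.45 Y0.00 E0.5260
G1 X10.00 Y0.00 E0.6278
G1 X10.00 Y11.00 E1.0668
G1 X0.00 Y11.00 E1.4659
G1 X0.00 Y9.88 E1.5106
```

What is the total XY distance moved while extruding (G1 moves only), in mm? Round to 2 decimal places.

37.85 mm

Sum the Euclidean lengths of each G1 segment: total = 37.85 mm.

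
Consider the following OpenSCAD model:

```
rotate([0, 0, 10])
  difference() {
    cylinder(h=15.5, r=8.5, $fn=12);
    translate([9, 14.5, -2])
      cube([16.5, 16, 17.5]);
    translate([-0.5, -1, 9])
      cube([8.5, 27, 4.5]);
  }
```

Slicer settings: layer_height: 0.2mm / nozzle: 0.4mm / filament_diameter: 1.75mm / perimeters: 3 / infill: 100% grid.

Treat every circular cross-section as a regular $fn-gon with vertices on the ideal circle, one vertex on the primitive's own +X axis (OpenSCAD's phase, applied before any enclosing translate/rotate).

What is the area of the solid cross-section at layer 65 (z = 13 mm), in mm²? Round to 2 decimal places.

150.31 mm²

At z = 13 mm: the r=8.5 cylinder gives a regular 12-gon of circumradius 8.5 (constant along its height) (area = (12/2)·8.500²·sin(360°/12) = 216.75 mm²); the cube at (9, 14.5) (footprint 16.5×16) is included at this height (area 264.00 mm²); the cube at (-0.5, -1) (footprint 8.5×27) is included at this height (area 229.50 mm²); Taking the first minus the rest: starting from the r=8.5 cylinder (216.75 mm²), the 16.5×16 cube at (9, 14.5) misses the remaining region (no effect); the 8.5×27 cube at (-0.5, -1) partially overlaps it — only the 66.44 mm² overlap (of its 229.50 mm²) is removed, clipping the outline — area = 150.31 mm²; (whole slice rotated 10° about Z — lengths, areas and connectivity unchanged). Overall, the cross-section is a single solid region. Net area = 150.31 mm².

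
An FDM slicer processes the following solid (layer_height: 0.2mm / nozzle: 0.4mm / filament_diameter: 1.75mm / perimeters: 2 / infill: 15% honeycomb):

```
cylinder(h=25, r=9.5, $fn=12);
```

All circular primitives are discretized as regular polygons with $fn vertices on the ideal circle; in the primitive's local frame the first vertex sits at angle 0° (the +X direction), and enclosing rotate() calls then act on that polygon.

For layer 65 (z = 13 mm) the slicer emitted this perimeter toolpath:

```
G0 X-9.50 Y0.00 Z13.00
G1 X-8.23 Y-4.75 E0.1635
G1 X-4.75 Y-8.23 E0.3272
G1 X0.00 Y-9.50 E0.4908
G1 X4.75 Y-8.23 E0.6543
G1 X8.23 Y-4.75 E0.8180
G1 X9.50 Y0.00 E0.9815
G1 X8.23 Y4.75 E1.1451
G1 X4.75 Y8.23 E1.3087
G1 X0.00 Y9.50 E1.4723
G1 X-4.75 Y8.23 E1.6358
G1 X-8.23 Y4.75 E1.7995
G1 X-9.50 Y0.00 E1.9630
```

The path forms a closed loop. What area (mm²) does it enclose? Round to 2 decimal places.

270.84 mm²

Apply the shoelace formula to the sequence of (X, Y) vertices; enclosed area = 270.84 mm².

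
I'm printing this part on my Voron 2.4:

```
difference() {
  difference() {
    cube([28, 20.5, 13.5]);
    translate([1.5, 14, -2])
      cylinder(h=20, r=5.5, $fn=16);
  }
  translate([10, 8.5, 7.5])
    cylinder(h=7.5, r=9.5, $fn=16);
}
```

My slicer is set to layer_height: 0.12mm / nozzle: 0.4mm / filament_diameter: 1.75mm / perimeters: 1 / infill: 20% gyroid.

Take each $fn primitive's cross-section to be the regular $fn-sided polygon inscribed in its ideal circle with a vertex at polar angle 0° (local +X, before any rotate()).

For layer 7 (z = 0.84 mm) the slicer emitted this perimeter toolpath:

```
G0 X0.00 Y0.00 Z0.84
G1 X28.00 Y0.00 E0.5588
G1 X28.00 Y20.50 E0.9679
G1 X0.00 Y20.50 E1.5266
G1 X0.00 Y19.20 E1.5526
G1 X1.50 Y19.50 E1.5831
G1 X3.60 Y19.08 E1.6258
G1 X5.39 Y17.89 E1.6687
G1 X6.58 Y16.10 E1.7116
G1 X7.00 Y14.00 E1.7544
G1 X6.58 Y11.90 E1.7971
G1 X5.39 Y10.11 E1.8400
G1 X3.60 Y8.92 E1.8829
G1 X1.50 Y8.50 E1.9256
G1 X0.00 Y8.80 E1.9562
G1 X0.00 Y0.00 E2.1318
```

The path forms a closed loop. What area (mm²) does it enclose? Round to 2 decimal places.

511.67 mm²

Apply the shoelace formula to the sequence of (X, Y) vertices; enclosed area = 511.67 mm².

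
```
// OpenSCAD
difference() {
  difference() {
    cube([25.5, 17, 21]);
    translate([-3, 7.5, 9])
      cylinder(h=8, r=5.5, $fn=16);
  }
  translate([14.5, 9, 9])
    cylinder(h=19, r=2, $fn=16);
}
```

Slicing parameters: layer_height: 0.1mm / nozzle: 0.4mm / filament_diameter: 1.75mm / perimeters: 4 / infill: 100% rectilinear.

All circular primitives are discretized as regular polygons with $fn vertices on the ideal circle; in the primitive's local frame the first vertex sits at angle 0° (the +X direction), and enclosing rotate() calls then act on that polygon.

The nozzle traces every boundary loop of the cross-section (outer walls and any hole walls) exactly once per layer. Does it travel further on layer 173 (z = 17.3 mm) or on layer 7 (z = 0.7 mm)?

Layer 173 (z = 17.3): the cube is present — its section is the full 25.5×17 rectangle (perimeter 85.00 mm); the cylinder at (-3, 7.5) is not intersected at this z (z outside [9, 17]); After the difference (first − rest): none of the subtracted shapes is present at this height, so the 25.5×17 cube is unchanged — boundary = 85.00 mm; the r=2 cylinder at (14.5, 9) contributes a regular 16-gon of circumradius 2 (perimeter = 2·16·2.000·sin(180°/16) = 12.49 mm); After the difference (first − rest): starting from that combined region, the r=2 cylinder at (14.5, 9) lies wholly inside it (removes its full 12.25 mm² and its 12.49 mm outline becomes a hole wall) — boundary (outer + 1 inner loop) = 97.49 mm. So its perimeter = 97.49 mm. Layer 7 (z = 0.7): the cube is present — its section is the full 25.5×17 rectangle (perimeter 85.00 mm); the cylinder at (-3, 7.5) is not intersected at this z (z outside [9, 17]); After the difference (first − rest): none of the subtracted shapes is present at this height, so the 25.5×17 cube is unchanged — boundary = 85.00 mm; the cylinder at (14.5, 9) does not reach this height (z outside [9, 28]); After the difference (first − rest): none of the subtracted shapes is present at this height, so the result so far is unchanged — boundary = 85.00 mm. So its perimeter = 85.00 mm. Layer 173 is larger (97.49 vs 85.00 mm).

layer 173 (z = 17.3 mm)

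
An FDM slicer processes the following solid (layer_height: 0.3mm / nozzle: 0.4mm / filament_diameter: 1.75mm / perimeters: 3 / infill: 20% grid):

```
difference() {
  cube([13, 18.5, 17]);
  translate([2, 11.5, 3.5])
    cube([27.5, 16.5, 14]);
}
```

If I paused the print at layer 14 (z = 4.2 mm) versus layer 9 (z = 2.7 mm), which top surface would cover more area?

layer 9 (z = 2.7 mm)

Layer 14 (z = 4.2): the 13×18.5 cube contributes its full rectangle (area 240.50 mm²); the cube at (2, 11.5) is present — its section is the full 27.5×16.5 rectangle (area 453.75 mm²); Subtracting the remaining from the first: starting from the 13×18.5 cube (240.50 mm²), the 27.5×16.5 cube at (2, 11.5) partially overlaps it — only the 77.00 mm² overlap (of its 453.75 mm²) is removed, clipping the outline — area = 163.50 mm². So its area = 163.50 mm². Layer 9 (z = 2.7): the 13×18.5 cube contributes its full rectangle (area 240.50 mm²); the cube at (2, 11.5) does not reach this height (z outside [3.5, 17.5]); After the difference (first − rest): none of the subtracted shapes is present at this height, so the 13×18.5 cube is unchanged — area = 240.50 mm². So its area = 240.50 mm². Layer 9 is larger (240.50 vs 163.50 mm²).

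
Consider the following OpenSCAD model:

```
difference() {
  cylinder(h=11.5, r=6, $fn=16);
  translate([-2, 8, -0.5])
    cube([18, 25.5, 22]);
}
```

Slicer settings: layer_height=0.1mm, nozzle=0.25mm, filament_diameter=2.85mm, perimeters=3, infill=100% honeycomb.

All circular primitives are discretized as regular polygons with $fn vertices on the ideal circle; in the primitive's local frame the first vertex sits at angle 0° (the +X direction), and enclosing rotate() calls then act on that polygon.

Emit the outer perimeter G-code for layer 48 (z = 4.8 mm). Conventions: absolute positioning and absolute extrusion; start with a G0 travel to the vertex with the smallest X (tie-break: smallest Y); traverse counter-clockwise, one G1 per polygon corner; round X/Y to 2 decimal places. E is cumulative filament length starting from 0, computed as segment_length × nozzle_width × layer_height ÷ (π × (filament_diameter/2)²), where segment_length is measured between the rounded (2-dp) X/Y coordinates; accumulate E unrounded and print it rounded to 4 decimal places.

G0 X-6.00 Y0.00 Z4.80
G1 X-5.54 Y-2.30 E0.0092
G1 X-4.24 Y-4.24 E0.0183
G1 X-2.30 Y-5.54 E0.0275
G1 X0.00 Y-6.00 E0.0367
G1 X2.30 Y-5.54 E0.0459
G1 X4.24 Y-4.24 E0.0550
G1 X5.54 Y-2.30 E0.0642
G1 X6.00 Y0.00 E0.0734
G1 X5.54 Y2.30 E0.0826
G1 X4.24 Y4.24 E0.0917
G1 X2.30 Y5.54 E0.1009
G1 X0.00 Y6.00 E0.1101
G1 X-2.30 Y5.54 E0.1193
G1 X-4.24 Y4.24 E0.1284
G1 X-5.54 Y2.30 E0.1376
G1 X-6.00 Y0.00 E0.1467

At z = 4.8 mm: the r=6 cylinder contributes a regular 16-gon of circumradius 6; the cube at (-2, 8) (footprint 18×25.5) is included at this height; After the difference (first − rest): starting from the r=6 cylinder, the 18×25.5 cube at (-2, 8) misses the remaining region (no effect) — 1 connected region. The outline is a single polygon with 16 vertices. Extrusion per mm of travel: 0.25 × 0.1 / (π × 1.425²) = 0.003919. Accumulating E over each segment gives final E = 0.1467.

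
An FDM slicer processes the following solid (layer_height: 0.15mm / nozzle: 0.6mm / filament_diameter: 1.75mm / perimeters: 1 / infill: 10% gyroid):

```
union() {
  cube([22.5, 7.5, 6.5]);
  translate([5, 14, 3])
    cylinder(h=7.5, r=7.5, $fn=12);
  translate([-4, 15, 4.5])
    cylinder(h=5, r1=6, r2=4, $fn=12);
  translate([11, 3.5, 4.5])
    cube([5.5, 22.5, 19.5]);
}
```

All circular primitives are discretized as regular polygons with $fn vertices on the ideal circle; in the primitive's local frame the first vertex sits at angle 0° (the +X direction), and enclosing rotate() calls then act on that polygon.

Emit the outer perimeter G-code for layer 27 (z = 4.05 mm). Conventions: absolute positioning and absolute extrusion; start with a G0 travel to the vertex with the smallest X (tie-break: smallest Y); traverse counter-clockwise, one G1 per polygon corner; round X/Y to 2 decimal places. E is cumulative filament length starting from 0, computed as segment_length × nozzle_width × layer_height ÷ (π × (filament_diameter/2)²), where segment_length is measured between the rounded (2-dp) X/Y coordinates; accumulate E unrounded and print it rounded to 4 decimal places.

At z = 4.05 mm: the cube is present — its section is the full 22.5×7.5 rectangle; the r=7.5 cylinder at (5, 14) gives a regular 12-gon of circumradius 7.5 (constant along its height); the cone at (-4, 15) is absent (z outside [4.5, 9.5]); the cube at (11, 3.5) is not intersected at this z (z outside [4.5, 24]); Taking the union: the regions partially overlap (shared area 3.73 mm²), so overlapping operands fuse into one piece — 1 connected region. The outline is a single polygon with 17 vertices. Extrusion per mm of travel: 0.6 × 0.15 / (π × 0.875²) = 0.037418. Accumulating E over each segment gives final E = 3.4208.

G0 X-2.50 Y14.00 Z4.05
G1 X-1.50 Y10.25 E0.1452
G1 X1.25 Y7.50 E0.2907
G1 X1.27 Y7.50 E0.2915
G1 X0.00 Y7.50 E0.3390
G1 X0.00 Y0.00 E0.6196
G1 X22.50 Y0.00 E1.4615
G1 X22.50 Y7.50 E1.7422
G1 X8.73 Y7.50 E2.2574
G1 X8.75 Y7.50 E2.2582
G1 X11.50 Y10.25 E2.4037
G1 X12.50 Y14.00 E2.5489
G1 X11.50 Y17.75 E2.6941
G1 X8.75 Y20.50 E2.8396
G1 X5.00 Y21.50 E2.9849
G1 X1.25 Y20.50 E3.1301
G1 X-1.50 Y17.75 E3.2756
G1 X-2.50 Y14.00 E3.4208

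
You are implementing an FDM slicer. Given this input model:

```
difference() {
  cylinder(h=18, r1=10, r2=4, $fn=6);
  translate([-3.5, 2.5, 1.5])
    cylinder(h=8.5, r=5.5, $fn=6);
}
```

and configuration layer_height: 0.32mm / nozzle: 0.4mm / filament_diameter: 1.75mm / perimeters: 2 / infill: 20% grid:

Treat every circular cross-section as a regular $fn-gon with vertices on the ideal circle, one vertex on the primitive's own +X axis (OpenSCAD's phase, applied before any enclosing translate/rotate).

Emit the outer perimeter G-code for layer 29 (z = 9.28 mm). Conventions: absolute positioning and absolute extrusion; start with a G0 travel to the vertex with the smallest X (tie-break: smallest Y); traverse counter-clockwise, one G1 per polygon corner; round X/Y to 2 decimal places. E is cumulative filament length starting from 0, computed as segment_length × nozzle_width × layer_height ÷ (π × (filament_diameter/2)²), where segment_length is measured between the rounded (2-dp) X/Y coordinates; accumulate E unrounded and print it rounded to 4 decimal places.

G0 X-5.60 Y-2.26 Z9.28
G1 X-3.45 Y-5.98 E0.2286
G1 X3.45 Y-5.98 E0.5958
G1 X6.91 Y0.00 E0.9635
G1 X3.45 Y5.98 E1.3312
G1 X-0.01 Y5.98 E1.5153
G1 X2.00 Y2.50 E1.7292
G1 X-0.75 Y-2.26 E2.0217
G1 X-5.60 Y-2.26 E2.2798

At z = 9.28 mm: the cone contributes a regular 6-gon of circumradius 6.907 (interpolated between r1=10 and r2=4 at t=0.516); the r=5.5 cylinder at (-3.5, 2.5) gives a regular 6-gon of circumradius 5.5 (constant along its height); After the difference (first − rest): starting from the cone, the r=5.5 cylinder at (-3.5, 2.5) partially overlaps it — only the 51.58 mm² overlap (of its 78.59 mm²) is removed, clipping the outline — 1 connected region. The outline is a single polygon with 8 vertices. Extrusion per mm of travel: 0.4 × 0.32 / (π × 0.875²) = 0.053216. Accumulating E over each segment gives final E = 2.2798.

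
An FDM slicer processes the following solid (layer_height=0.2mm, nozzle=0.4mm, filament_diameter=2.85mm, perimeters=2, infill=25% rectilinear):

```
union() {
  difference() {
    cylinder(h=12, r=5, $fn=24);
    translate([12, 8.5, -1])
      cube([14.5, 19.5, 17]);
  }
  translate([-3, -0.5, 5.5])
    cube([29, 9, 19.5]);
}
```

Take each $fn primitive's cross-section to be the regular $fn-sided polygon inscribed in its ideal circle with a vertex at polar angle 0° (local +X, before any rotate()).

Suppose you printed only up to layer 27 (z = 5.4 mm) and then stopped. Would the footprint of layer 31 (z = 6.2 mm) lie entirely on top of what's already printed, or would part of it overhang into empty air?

part overhangs

Compare the two slices. At z = 5.4: the cylinder: section is a regular 24-gon, circumradius r=5 (area = (24/2)·5.000²·sin(360°/24) = 77.65 mm²); the cube at (12, 8.5) (footprint 14.5×19.5) is included at this height (area 282.75 mm²); After the difference (first − rest): starting from the r=5 cylinder (77.65 mm²), the 14.5×19.5 cube at (12, 8.5) misses the remaining region (no effect) — area = 77.65 mm²; the cube at (-3, -0.5) does not reach this height (z outside [5.5, 25]); Merging all regions: only the result so far is present, so the union is just that shape — area = 77.65 mm². At z = 6.2: the cylinder: section is a regular 24-gon, circumradius r=5 (area = (24/2)·5.000²·sin(360°/24) = 77.65 mm²); the cube at (12, 8.5) (footprint 14.5×19.5) is included at this height (area 282.75 mm²); Taking the first minus the rest: starting from the r=5 cylinder (77.65 mm²), the 14.5×19.5 cube at (12, 8.5) misses the remaining region (no effect) — area = 77.65 mm²; the cube at (-3, -0.5) (footprint 29×9) is included at this height (area 261.00 mm²); Combining (union): the regions partially overlap — summed areas 338.65 mm² minus the doubly-counted overlap 37.35 mm² gives 301.30 mm² — area = 301.30 mm². Checking containment: at z = 6.2 the cross-section extends beyond the z = 5.4 cross-section by about 223.65 mm².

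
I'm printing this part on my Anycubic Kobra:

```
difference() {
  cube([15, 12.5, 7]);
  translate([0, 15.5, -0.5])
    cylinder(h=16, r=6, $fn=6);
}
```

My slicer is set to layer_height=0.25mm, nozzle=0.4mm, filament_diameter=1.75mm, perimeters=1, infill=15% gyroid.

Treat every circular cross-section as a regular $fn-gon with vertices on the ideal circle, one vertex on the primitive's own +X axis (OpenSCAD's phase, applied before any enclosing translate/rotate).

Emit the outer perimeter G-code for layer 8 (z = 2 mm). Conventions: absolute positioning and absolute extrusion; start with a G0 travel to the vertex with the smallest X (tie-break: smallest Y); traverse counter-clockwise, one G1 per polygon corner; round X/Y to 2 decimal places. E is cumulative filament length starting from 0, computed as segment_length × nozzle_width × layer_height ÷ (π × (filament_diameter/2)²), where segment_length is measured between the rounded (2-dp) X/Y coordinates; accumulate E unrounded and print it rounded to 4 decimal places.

At z = 2 mm: the cube is present — its section is the full 15×12.5 rectangle; the r=6 cylinder at (0, 15.5) gives a regular 6-gon of circumradius 6 (constant along its height); After the difference (first − rest): starting from the 15×12.5 cube, the r=6 cylinder at (0, 15.5) partially overlaps it — only the 7.98 mm² overlap (of its 93.53 mm²) is removed, clipping the outline — 1 connected region. The outline is a single polygon with 6 vertices. Extrusion per mm of travel: 0.4 × 0.25 / (π × 0.875²) = 0.041575. Accumulating E over each segment gives final E = 2.2480.

G0 X0.00 Y0.00 Z2.00
G1 X15.00 Y0.00 E0.6236
G1 X15.00 Y12.50 E1.1433
G1 X4.27 Y12.50 E1.5894
G1 X3.00 Y10.30 E1.6950
G1 X0.00 Y10.30 E1.8198
G1 X0.00 Y0.00 E2.2480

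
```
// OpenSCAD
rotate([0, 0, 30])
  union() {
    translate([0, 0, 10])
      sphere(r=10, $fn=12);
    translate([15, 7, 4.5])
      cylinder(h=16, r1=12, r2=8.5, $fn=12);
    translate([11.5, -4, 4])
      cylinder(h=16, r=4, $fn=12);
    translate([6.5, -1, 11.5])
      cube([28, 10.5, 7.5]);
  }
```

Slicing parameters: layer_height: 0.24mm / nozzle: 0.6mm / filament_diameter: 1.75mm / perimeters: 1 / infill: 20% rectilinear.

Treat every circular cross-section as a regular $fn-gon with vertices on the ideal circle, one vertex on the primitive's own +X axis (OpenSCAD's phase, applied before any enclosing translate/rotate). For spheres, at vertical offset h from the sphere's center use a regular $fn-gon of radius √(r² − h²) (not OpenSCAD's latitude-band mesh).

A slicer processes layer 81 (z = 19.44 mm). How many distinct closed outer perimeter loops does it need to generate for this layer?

At z = 19.44 mm: the sphere: section is a regular 12-gon, circumradius = √(r²−h²) = √(10²−9.44²) = 3.299; the cone at (15, 7): at t=0.934 of its height the radius interpolates to r₁+(r₂−r₁)t = 8.732, giving a regular 12-gon of that circumradius; the cylinder at (11.5, -4): section is a regular 12-gon, circumradius r=4; the cube at (6.5, -1) does not reach this height (z outside [11.5, 19]); Combining (union): the regions partially overlap (shared area 2.55 mm²), so overlapping operands fuse into one piece — 2 connected regions; (whole slice rotated 30° about Z — lengths, areas and connectivity unchanged). The result has 2 disconnected regions.

2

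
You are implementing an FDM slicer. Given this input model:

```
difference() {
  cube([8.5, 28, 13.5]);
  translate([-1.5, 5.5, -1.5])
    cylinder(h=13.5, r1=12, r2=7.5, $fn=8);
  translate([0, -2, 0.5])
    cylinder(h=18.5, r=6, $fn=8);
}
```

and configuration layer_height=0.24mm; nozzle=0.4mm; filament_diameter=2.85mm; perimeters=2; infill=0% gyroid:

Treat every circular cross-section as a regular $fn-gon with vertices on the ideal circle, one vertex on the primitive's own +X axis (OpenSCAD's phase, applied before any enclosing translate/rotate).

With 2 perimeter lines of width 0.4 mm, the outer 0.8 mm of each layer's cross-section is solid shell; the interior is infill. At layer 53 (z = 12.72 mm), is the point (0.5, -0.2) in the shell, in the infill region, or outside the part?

outside

At z = 12.72 mm: the 8.5×28 cube contributes its full rectangle; the cone at (-1.5, 5.5) is absent (z outside [-1.5, 12]); the r=6 cylinder at (0, -2) contributes a regular 8-gon of circumradius 6; Taking the first minus the rest: starting from the 8.5×28 cube, the r=6 cylinder at (0, -2) partially overlaps it — only the 14.28 mm² overlap (of its 101.82 mm²) is removed, clipping the outline — 1 connected region. Overall, the cross-section is a single solid region. The nearest boundary edge runs (4.24, 2.24)→(0.00, 4.00); distance from the point to it = 3.69 mm. The point is not inside any of the regions above, so it lies outside the cross-section (3.69 mm from the nearest boundary).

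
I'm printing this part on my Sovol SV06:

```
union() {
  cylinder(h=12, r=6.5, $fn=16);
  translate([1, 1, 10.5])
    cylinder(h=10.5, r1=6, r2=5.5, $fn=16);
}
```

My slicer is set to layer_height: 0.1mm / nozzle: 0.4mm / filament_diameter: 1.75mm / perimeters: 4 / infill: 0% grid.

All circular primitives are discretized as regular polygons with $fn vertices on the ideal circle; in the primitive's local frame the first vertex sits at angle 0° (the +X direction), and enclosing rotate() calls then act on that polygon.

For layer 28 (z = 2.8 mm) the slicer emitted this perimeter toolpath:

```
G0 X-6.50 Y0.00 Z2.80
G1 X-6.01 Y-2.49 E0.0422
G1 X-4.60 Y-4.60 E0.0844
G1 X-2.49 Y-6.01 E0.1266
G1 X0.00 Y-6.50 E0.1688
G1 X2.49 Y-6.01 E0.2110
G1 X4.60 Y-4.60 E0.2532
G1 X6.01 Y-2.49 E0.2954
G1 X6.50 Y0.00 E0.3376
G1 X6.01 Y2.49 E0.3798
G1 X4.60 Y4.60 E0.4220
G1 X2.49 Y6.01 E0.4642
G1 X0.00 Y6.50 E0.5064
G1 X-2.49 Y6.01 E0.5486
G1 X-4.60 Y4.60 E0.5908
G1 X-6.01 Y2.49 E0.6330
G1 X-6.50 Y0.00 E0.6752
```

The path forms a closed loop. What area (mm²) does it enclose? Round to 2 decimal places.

Apply the shoelace formula to the sequence of (X, Y) vertices; enclosed area = 129.51 mm².

129.51 mm²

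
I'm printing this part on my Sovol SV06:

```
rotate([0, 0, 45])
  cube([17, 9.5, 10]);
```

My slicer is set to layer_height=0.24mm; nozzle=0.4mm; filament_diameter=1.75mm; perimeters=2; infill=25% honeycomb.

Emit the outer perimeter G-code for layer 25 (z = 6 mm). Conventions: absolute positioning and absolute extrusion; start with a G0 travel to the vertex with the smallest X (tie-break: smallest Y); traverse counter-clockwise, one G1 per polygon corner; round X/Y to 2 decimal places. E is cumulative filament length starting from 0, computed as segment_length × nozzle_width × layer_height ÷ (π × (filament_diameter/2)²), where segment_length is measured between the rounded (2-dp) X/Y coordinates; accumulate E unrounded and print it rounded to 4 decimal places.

At z = 6 mm: the 17×9.5 cube contributes its full rectangle; (rotated 45° about Z; rotation is an isometry so areas/perimeters/island counts are preserved). The outline is a single polygon with 4 vertices. Extrusion per mm of travel: 0.4 × 0.24 / (π × 0.875²) = 0.039912. Accumulating E over each segment gives final E = 2.1155.

G0 X-6.72 Y6.72 Z6.00
G1 X0.00 Y0.00 E0.3793
G1 X12.02 Y12.02 E1.0578
G1 X5.30 Y18.74 E1.4371
G1 X-6.72 Y6.72 E2.1155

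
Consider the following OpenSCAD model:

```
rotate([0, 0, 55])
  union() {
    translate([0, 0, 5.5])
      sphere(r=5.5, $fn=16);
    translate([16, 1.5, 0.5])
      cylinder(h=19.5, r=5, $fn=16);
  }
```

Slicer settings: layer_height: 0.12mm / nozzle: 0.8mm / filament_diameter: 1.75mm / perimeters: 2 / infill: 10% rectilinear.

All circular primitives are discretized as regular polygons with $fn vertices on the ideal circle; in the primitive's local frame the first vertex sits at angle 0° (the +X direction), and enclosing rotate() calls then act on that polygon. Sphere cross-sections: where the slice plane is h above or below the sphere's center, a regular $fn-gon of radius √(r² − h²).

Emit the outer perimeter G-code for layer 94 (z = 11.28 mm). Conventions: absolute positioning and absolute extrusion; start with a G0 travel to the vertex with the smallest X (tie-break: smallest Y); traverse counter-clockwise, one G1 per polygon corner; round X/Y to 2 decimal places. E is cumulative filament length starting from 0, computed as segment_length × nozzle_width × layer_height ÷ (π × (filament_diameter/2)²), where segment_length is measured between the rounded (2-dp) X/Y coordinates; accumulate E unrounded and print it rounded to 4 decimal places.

At z = 11.28 mm: the sphere is not intersected at this z (|z−center|=5.780 > r=5.5); the r=5 cylinder at (16, 1.5) gives a regular 16-gon of circumradius 5 (constant along its height); Combining (union): only the r=5 cylinder at (16, 1.5) is present, so the union is just that shape — 1 connected region; (rotated 55° about Z; rotation is an isometry so areas/perimeters/island counts are preserved). The outline is a single polygon with 16 vertices. Extrusion per mm of travel: 0.8 × 0.12 / (π × 0.875²) = 0.039912. Accumulating E over each segment gives final E = 1.2458.

G0 X3.02 Y13.10 Z11.28
G1 X3.73 Y11.28 E0.0780
G1 X5.08 Y9.87 E0.1559
G1 X6.87 Y9.09 E0.2338
G1 X8.82 Y9.04 E0.3117
G1 X10.63 Y9.75 E0.3893
G1 X12.04 Y11.10 E0.4672
G1 X12.83 Y12.88 E0.5449
G1 X12.87 Y14.84 E0.6232
G1 X12.17 Y16.65 E0.7006
G1 X10.82 Y18.06 E0.7785
G1 X9.03 Y18.85 E0.8566
G1 X7.08 Y18.89 E0.9345
G1 X5.26 Y18.18 E1.0124
G1 X3.85 Y16.83 E1.0903
G1 X3.07 Y15.05 E1.1679
G1 X3.02 Y13.10 E1.2458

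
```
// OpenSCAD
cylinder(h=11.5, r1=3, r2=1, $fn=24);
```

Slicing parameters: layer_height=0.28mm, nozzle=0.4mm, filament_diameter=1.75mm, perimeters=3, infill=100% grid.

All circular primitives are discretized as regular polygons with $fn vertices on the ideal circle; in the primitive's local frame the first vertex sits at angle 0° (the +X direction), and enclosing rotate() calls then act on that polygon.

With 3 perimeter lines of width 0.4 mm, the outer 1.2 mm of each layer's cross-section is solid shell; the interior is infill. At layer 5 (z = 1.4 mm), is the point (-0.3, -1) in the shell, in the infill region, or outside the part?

infill

At z = 1.4 mm: the cone contributes a regular 24-gon of circumradius 2.757 (interpolated between r1=3 and r2=1 at t=0.122). Overall, the cross-section is a single solid region. The nearest boundary edge runs (-1.38, -2.39)→(-0.71, -2.66); distance from the point to it = 1.69 mm. The point is inside the cross-section and 1.69 mm from the nearest boundary — more than the 1.2 mm shell width (3 × 0.4), so it's in the infill interior.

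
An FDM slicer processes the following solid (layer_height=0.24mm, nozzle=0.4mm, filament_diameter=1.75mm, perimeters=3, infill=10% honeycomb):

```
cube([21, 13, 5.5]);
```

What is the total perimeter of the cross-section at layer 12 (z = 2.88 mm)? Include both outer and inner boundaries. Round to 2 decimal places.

68.00 mm

At z = 2.88 mm: the cube (footprint 21×13) is included at this height (perimeter 68.00 mm). Overall, the cross-section is a single solid region. Total boundary length (outer) = 68.00 mm.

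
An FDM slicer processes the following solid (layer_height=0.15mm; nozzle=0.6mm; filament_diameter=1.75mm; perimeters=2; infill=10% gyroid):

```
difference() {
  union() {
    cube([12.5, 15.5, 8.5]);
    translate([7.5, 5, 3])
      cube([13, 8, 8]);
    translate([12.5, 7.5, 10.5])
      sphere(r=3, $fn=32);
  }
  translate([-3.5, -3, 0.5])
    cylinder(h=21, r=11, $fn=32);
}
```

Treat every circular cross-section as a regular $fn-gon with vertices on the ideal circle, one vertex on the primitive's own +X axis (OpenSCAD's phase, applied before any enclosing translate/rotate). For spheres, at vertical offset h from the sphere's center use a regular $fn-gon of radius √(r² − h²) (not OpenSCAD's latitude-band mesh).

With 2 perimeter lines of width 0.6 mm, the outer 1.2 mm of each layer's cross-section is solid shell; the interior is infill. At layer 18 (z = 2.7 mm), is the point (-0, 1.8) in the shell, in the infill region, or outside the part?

outside

At z = 2.7 mm: the cube (footprint 12.5×15.5) is included at this height; the cube at (7.5, 5) is not intersected at this z (z outside [3, 11]); the sphere at (12.5, 7.5) is not intersected at this z (|z−center|=7.800 > r=3); Merging all regions: only the 12.5×15.5 cube is present, so the union is just that shape — 1 connected region; the r=11 cylinder at (-3.5, -3) gives a regular 32-gon of circumradius 11 (constant along its height); Taking the first minus the rest: starting from the result so far, the r=11 cylinder at (-3.5, -3) partially overlaps it — only the 34.73 mm² overlap (of its 377.69 mm²) is removed, clipping the outline — 1 connected region. Overall, the cross-section is a single solid region. The nearest boundary edge runs (4.28, 4.78)→(2.61, 6.15); distance from the point to it = 5.02 mm. The point is not inside any of the regions above, so it lies outside the cross-section (5.02 mm from the nearest boundary).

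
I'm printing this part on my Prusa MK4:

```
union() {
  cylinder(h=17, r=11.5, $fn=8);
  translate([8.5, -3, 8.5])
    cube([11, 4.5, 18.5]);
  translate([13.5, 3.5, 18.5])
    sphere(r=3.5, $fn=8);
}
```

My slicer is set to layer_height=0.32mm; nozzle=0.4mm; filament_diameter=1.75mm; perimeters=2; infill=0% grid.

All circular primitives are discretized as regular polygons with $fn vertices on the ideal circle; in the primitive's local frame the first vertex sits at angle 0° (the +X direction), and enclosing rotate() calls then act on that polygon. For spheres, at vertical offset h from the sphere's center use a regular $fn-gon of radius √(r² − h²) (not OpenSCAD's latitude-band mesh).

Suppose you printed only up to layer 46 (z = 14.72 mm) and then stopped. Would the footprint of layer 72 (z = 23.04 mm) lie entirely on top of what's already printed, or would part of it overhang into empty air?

entirely on top

Compare the two slices. At z = 14.72: the r=11.5 cylinder gives a regular 8-gon of circumradius 11.5 (constant along its height) (area = (8/2)·11.500²·sin(360°/8) = 374.06 mm²); the 11×4.5 cube at (8.5, -3) contributes its full rectangle (area 49.50 mm²); the sphere at (13.5, 3.5) is absent (|z−center|=3.780 > r=3.5); Combining (union): the regions partially overlap — summed areas 423.56 mm² minus the doubly-counted overlap 11.17 mm² gives 412.39 mm² — area = 412.39 mm². At z = 23.04: the cylinder does not reach this height (z outside [0, 17]); the cube at (8.5, -3) (footprint 11×4.5) is included at this height (area 49.50 mm²); the sphere at (13.5, 3.5) is absent (|z−center|=4.540 > r=3.5); Merging all regions: only the 11×4.5 cube at (8.5, -3) is present, so the union is just that shape — area = 49.50 mm². Checking containment: the cross-section at z = 23.04 is a subset of the cross-section at z = 14.72.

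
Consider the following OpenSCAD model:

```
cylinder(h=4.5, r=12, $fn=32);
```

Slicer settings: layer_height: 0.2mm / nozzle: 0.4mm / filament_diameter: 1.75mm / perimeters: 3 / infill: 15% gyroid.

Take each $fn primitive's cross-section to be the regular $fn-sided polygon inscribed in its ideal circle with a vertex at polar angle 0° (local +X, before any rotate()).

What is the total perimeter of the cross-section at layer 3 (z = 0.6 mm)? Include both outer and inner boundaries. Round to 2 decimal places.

75.28 mm

At z = 0.6 mm: the cylinder: section is a regular 32-gon, circumradius r=12 (perimeter = 2·32·12.000·sin(180°/32) = 75.28 mm). Overall, the cross-section is a single solid region. Total boundary length (outer) = 75.28 mm.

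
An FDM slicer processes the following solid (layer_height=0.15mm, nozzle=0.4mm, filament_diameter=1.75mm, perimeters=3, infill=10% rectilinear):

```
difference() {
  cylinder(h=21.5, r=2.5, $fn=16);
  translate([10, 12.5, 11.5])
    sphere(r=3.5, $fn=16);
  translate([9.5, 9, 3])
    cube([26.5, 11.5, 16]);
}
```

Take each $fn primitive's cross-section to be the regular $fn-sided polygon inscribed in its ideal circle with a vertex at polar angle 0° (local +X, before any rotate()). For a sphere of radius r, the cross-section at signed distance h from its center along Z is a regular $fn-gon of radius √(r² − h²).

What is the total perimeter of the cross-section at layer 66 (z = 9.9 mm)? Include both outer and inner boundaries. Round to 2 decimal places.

At z = 9.9 mm: the r=2.5 cylinder contributes a regular 16-gon of circumradius 2.5 (perimeter = 2·16·2.500·sin(180°/16) = 15.61 mm); the sphere at (10, 12.5): section is a regular 16-gon, circumradius = √(r²−h²) = √(3.5²−1.6²) = 3.113 (perimeter = 2·16·3.113·sin(180°/16) = 19.43 mm); the cube at (9.5, 9) is present — its section is the full 26.5×11.5 rectangle (perimeter 76.00 mm); Subtracting the remaining from the first: starting from the r=2.5 cylinder, the r=3.5 sphere at (10, 12.5) misses the remaining region (no effect); the 26.5×11.5 cube at (9.5, 9) misses the remaining region (no effect) — boundary = 15.61 mm. Overall, the cross-section is a single solid region. Total boundary length (outer) = 15.61 mm.

15.61 mm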